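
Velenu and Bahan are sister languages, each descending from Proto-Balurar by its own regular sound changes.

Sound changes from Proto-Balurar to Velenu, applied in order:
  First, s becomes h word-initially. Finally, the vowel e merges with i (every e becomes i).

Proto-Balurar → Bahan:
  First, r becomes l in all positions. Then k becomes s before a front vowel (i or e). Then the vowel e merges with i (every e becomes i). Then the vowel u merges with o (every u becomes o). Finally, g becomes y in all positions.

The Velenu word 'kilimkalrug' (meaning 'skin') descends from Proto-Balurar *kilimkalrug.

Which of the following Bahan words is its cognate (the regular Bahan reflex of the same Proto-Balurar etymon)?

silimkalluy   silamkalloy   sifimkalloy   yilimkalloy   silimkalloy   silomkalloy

Bahan: *kilimkalrug
  kilimkalrug → kilimkallug   [unconditioned shift]
  kilimkallug → silimkallug   [palatalisation]
  silimkallug (rule 3 does not apply)
  silimkallug → silimkallog   [vowel merger]
  silimkallog → silimkalloy   [unconditioned shift]
  giving Bahan silimkalloy.
The other candidates each miss or misapply at least one Bahan change.

silimkalloy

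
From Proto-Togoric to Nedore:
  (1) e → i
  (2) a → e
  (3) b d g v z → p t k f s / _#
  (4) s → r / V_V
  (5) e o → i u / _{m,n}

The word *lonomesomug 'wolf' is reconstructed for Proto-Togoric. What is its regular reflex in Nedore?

Nedore: *lonomesomug
  lonomesomug → lonomisomug   [vowel merger]
  lonomisomug (rule 2 does not apply)
  lonomisomug → lonomisomuk   [final devoicing]
  lonomisomuk → lonomiromuk   [rhotacism]
  lonomiromuk → lunumirumuk   [pre-nasal raising]
  giving Nedore lunumirumuk.

lunumirumuk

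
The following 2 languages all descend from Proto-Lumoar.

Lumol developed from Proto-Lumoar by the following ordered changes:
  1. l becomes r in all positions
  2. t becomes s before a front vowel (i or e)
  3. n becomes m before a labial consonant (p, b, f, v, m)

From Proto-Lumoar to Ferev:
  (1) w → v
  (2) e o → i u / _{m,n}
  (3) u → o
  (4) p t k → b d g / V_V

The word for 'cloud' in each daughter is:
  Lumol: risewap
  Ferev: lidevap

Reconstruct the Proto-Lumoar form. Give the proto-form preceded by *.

Position 3: Lumol has s, Ferev has d. Taking the neighbouring segments as reconstructed: Lumol s could go back to *t or *s; Ferev d could go back to *t or *d — the one source consistent with every daughter is *t.
Position 5: Lumol has w, Ferev has v. Lumol preserves w here (none of its changes turn any other segment into w), so the proto-segment is *w.
Position 1: Lumol has r, Ferev has l. Ferev preserves l here (none of its changes turn any other segment into l), so the proto-segment is *l.
Continuing position by position gives *litewap; check it forward:
Lumol: *litewap
  litewap → ritewap   [unconditioned shift]
  ritewap → risewap   [palatalisation]
  risewap (rule 3 does not apply)
  giving Lumol risewap.
Ferev: start from *litewap.
  rule 1 (unconditioned shift): litewap → litevap
  rule 2: no change — litevap
  rule 3: no change — litevap
  rule 4 (intervocalic voicing): litevap → lidevap
  ⇒ Ferev lidevap
Only *litewap yields all of Lumol risewap, Ferev lidevap.

*litewap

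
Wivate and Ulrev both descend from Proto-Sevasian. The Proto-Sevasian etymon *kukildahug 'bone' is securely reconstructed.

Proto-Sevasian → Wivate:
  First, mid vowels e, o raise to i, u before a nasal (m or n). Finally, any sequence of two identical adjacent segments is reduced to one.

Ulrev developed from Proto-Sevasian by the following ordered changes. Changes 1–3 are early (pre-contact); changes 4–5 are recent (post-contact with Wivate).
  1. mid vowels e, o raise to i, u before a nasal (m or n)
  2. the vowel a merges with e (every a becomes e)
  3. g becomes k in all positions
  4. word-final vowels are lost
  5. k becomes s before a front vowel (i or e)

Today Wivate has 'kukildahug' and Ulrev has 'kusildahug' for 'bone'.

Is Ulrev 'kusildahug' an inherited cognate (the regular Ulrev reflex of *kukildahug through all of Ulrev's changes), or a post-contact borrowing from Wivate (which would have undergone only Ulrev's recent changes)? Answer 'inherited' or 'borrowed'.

If inherited, *kukildahug would pass through all of Ulrev's changes:
Ulrev: *kukildahug > kukildehug > kukildehuk > kusildehuk  (by vowel merger, unconditioned shift, palatalisation)
If borrowed from Wivate 'kukildahug' after the early changes, it would undergo only the recent ones:
  rule 4 (apocope): no change (kukildahug)
  rule 5 (palatalisation): kukildahug → kusildahug
  ⇒ as a loan: kusildahug
Ulrev 'kusildahug' matches the loan outcome 'kusildahug', not the inherited 'kusildehuk' — it skipped the early Ulrev changes, so it was borrowed from Wivate.

borrowed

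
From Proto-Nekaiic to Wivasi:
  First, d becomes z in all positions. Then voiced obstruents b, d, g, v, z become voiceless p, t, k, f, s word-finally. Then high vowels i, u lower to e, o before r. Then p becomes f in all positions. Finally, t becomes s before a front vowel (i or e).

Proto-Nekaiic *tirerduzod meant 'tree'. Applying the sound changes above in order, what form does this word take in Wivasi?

Wivasi: start from *tirerduzod.
  rule 1 (unconditioned shift): tirerduzod → tirerzuzoz
  rule 2 (final devoicing): tirerzuzoz → tirerzuzos
  rule 3 (pre-rhotic lowering): tirerzuzos → tererzuzos
  rule 4: no change — tererzuzos
  rule 5 (palatalisation): tererzuzos → sererzuzos
  ⇒ Wivasi sererzuzos

sererzuzos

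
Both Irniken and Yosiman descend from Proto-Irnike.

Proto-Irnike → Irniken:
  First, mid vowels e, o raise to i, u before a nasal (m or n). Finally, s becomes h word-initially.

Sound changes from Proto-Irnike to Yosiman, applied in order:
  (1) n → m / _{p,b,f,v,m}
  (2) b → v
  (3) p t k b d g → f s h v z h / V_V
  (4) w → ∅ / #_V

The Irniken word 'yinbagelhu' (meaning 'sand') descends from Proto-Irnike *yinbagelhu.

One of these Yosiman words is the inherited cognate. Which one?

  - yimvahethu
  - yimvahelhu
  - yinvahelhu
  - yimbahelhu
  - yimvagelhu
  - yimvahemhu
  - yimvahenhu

Yosiman: *yinbagelhu > yimbagelhu > yimvagelhu > yimvahelhu  (by nasal place assimilation, unconditioned shift, intervocalic lenition)
The other candidates each miss or misapply at least one Yosiman change.

yimvahelhu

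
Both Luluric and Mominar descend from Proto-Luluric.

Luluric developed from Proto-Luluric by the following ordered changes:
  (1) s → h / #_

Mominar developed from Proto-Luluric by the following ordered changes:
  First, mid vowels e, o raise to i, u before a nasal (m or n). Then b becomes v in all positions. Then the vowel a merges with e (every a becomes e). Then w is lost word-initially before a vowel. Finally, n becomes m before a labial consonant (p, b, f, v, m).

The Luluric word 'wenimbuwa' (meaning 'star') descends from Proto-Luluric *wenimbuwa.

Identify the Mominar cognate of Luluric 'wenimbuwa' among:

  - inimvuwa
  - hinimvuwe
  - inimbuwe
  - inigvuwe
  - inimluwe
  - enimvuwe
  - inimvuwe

inimvuwe

Mominar: *wenimbuwa
  wenimbuwa → winimbuwa   [pre-nasal raising]
  winimbuwa → winimvuwa   [unconditioned shift]
  winimvuwa → winimvuwe   [vowel merger]
  winimvuwe → inimvuwe   [glide loss]
  inimvuwe (rule 5 does not apply)
  giving Mominar inimvuwe.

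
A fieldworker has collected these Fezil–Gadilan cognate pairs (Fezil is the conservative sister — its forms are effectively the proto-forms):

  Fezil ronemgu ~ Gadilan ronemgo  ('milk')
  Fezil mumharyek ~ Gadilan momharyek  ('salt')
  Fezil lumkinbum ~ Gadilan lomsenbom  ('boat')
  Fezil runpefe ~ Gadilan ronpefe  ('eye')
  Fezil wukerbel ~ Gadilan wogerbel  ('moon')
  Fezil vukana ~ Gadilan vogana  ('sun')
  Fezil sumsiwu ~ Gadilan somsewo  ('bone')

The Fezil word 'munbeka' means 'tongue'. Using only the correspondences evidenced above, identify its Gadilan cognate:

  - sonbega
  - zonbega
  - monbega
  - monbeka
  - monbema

runpefe ~ ronpefe — Fezil u corresponds to Gadilan o after a consonant, before a nasal.
vukana ~ vogana — Fezil k corresponds to Gadilan g between vowels (before a back vowel).
Applying these to Fezil 'munbeka':
  munbeka → monbeka   (u→o after a consonant, before a nasal)
  monbeka → monbega   (k→g between vowels (before a back vowel))
So the Gadilan cognate is 'monbega'.

monbega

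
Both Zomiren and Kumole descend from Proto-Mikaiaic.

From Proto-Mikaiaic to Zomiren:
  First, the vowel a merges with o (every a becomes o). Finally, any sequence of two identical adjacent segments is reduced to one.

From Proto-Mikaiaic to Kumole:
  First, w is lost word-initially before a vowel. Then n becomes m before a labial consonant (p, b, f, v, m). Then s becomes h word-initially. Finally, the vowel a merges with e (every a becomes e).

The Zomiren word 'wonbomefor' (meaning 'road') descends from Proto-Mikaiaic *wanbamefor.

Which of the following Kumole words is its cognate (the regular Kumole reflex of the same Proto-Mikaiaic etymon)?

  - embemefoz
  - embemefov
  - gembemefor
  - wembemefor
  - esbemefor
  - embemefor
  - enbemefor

Kumole: *wanbamefor
  wanbamefor → anbamefor   [glide loss]
  anbamefor → ambamefor   [nasal place assimilation]
  ambamefor (rule 3 does not apply)
  ambamefor → embemefor   [vowel merger]
  giving Kumole embemefor.
Among the options, 'embemefor' alone shows every Kumole change applied in order.

embemefor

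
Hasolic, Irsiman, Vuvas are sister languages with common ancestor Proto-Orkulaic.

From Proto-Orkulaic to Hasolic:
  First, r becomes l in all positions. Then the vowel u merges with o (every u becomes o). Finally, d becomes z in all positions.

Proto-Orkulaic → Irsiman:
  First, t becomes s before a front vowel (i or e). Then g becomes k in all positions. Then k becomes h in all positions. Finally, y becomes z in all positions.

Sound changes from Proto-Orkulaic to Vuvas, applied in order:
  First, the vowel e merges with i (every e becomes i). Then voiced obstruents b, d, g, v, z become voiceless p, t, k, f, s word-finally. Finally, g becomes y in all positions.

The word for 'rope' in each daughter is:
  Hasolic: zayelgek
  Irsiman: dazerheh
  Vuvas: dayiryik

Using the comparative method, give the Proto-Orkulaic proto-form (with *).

Position 4: Hasolic has e, Irsiman has e, Vuvas has i. Hasolic preserves e here (none of its changes turn any other segment into e), so the proto-segment is *e.
Position 1: Hasolic has z, Irsiman has d, Vuvas has d. Irsiman preserves d here (none of its changes turn any other segment into d), so the proto-segment is *d.
Position 3: Hasolic has y, Irsiman has z, Vuvas has y. Hasolic preserves y here (none of its changes turn any other segment into y), so the proto-segment is *y.
This points to *dayergek. Verify forward in each daughter:
Hasolic: start from *dayergek.
  rule 1 (unconditioned shift): dayergek → dayelgek
  rule 2: no change — dayelgek
  rule 3 (unconditioned shift): dayelgek → zayelgek
  ⇒ Hasolic zayelgek
Irsiman: *dayergek
  dayergek (rule 1 does not apply)
  dayergek → dayerkek   [unconditioned shift]
  dayerkek → dayerheh   [unconditioned shift]
  dayerheh → dazerheh   [unconditioned shift]
  giving Irsiman dazerheh.
Vuvas: start from *dayergek.
  rule 1 (vowel merger): dayergek → dayirgik
  rule 2: no change — dayirgik
  rule 3 (unconditioned shift): dayirgik → dayiryik
  ⇒ Vuvas dayiryik
Only *dayergek yields all of Hasolic zayelgek, Irsiman dazerheh, Vuvas dayiryik.

*dayergek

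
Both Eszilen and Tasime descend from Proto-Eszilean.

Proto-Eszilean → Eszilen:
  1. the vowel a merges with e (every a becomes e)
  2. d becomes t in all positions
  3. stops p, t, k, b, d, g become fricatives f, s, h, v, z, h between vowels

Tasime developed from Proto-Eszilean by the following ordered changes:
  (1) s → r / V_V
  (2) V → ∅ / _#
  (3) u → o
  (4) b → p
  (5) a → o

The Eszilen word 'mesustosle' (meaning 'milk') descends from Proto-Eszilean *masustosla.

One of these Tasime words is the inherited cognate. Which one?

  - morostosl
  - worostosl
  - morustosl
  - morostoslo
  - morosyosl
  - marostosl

Tasime: *masustosla
  masustosla → marustosla   [rhotacism]
  marustosla → marustosl   [apocope]
  marustosl → marostosl   [vowel merger]
  marostosl (rule 4 does not apply)
  marostosl → morostosl   [vowel merger]
  giving Tasime morostosl.
Among the options, 'morostosl' alone shows every Tasime change applied in order.

morostosl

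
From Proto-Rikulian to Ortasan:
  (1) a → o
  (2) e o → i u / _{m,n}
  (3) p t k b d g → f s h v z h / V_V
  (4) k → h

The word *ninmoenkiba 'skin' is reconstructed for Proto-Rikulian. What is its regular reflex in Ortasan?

Ortasan: *ninmoenkiba > ninmoenkibo > ninmoinkibo > ninmoinkivo > ninmoinhivo  (by vowel merger, pre-nasal raising, intervocalic lenition, unconditioned shift)

ninmoinhivo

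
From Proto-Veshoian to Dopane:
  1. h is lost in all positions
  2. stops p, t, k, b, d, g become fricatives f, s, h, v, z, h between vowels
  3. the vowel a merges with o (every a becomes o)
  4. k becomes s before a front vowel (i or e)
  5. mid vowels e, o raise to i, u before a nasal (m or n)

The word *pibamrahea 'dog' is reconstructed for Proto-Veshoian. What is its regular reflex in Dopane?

pivumroeo

Dopane: *pibamrahea > pibamraea > pivamraea > pivomroeo > pivumroeo  (by h-loss, intervocalic lenition, vowel merger, pre-nasal raising)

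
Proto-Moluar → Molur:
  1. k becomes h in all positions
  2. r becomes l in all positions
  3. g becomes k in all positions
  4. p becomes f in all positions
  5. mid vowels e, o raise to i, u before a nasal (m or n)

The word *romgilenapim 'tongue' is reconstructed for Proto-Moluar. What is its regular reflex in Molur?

Molur: *romgilenapim
  romgilenapim (rule 1 does not apply)
  romgilenapim → lomgilenapim   [unconditioned shift]
  lomgilenapim → lomkilenapim   [unconditioned shift]
  lomkilenapim → lomkilenafim   [unconditioned shift]
  lomkilenafim → lumkilinafim   [pre-nasal raising]
  giving Molur lumkilinafim.

lumkilinafim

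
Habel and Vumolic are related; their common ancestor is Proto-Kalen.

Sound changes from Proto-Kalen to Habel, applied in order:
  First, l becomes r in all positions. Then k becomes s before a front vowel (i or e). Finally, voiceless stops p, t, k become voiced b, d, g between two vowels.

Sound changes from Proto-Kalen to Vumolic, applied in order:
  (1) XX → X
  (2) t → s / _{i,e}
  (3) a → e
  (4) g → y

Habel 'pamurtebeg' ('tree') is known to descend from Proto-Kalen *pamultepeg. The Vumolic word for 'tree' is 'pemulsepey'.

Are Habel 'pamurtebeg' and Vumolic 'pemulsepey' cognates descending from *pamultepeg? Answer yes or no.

Derive the expected Vumolic reflex of *pamultepeg:
Vumolic: *pamultepeg
  pamultepeg (rule 1 does not apply)
  pamultepeg → pamulsepeg   [palatalisation]
  pamulsepeg → pemulsepeg   [vowel merger]
  pemulsepeg → pemulsepey   [unconditioned shift]
  giving Vumolic pemulsepey.
Vumolic 'pemulsepey' matches the regular reflex exactly, so the pair is cognate.

yes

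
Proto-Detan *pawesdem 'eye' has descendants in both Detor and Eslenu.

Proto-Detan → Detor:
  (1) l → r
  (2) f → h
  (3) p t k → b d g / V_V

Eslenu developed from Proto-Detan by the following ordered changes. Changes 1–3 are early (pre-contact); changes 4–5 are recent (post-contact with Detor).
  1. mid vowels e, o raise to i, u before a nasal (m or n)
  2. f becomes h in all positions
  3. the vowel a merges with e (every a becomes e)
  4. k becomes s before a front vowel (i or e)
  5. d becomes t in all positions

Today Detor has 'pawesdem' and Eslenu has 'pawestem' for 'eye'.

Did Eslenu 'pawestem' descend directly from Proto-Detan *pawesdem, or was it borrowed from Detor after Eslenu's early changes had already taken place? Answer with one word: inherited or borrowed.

borrowed

If inherited, *pawesdem would pass through all of Eslenu's changes:
Eslenu: *pawesdem > pawesdim > pewesdim > pewestim  (by pre-nasal raising, vowel merger, unconditioned shift)
If borrowed from Detor 'pawesdem' after the early changes, it would undergo only the recent ones:
  rule 4 (palatalisation): no change (pawesdem)
  rule 5 (unconditioned shift): pawesdem → pawestem
  ⇒ as a loan: pawestem
Eslenu 'pawestem' matches the loan outcome 'pawestem', not the inherited 'pewestim' — it skipped the early Eslenu changes, so it was borrowed from Detor.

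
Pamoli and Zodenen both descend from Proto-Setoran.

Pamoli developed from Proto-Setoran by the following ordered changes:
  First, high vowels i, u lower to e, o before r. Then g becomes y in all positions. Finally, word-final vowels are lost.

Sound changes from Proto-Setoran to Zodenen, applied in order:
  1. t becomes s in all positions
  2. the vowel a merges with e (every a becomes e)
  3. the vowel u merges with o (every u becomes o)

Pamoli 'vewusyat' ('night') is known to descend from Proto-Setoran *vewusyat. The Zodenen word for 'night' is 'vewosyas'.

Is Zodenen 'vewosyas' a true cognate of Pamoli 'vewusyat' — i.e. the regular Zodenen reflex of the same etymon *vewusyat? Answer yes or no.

Derive the expected Zodenen reflex of *vewusyat:
Zodenen: *vewusyat
  vewusyat → vewusyas   [unconditioned shift]
  vewusyas → vewusyes   [vowel merger]
  vewusyes → vewosyes   [vowel merger]
  giving Zodenen vewosyes.
The regular Zodenen reflex would be 'vewosyes', but the attested form is 'vewosyas'. The correspondence is irregular, so they are not cognates (the Zodenen form has a different source).

no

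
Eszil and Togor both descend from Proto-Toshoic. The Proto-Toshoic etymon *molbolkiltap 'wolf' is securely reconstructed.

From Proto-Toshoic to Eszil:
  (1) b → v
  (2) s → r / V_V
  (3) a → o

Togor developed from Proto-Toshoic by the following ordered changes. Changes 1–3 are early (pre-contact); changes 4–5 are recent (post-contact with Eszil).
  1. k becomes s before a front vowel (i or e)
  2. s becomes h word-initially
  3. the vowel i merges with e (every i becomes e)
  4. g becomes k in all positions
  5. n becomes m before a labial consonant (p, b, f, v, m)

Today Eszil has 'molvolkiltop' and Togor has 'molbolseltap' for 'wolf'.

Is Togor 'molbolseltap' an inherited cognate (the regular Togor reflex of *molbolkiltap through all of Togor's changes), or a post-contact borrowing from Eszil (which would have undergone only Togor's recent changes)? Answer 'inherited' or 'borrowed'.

If inherited, *molbolkiltap would pass through all of Togor's changes:
Togor: start from *molbolkiltap.
  rule 1 (palatalisation): molbolkiltap → molbolsiltap
  rule 2: no change — molbolsiltap
  rule 3 (vowel merger): molbolsiltap → molbolseltap
  rule 4: no change — molbolseltap
  rule 5: no change — molbolseltap
  ⇒ Togor molbolseltap
If borrowed from Eszil 'molvolkiltop' after the early changes, it would undergo only the recent ones:
  rule 4 (unconditioned shift): no change (molvolkiltop)
  rule 5 (nasal place assimilation): no change (molvolkiltop)
  ⇒ as a loan: molvolkiltop
Togor 'molbolseltap' matches the inherited outcome exactly, so it is an inherited cognate, not a loan.

inherited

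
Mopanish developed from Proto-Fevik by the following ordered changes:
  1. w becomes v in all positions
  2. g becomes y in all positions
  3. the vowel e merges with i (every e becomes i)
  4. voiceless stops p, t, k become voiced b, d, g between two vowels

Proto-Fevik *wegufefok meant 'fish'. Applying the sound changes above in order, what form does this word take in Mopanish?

Mopanish: *wegufefok > vegufefok > veyufefok > viyufifok  (by unconditioned shift, unconditioned shift, vowel merger)

viyufifok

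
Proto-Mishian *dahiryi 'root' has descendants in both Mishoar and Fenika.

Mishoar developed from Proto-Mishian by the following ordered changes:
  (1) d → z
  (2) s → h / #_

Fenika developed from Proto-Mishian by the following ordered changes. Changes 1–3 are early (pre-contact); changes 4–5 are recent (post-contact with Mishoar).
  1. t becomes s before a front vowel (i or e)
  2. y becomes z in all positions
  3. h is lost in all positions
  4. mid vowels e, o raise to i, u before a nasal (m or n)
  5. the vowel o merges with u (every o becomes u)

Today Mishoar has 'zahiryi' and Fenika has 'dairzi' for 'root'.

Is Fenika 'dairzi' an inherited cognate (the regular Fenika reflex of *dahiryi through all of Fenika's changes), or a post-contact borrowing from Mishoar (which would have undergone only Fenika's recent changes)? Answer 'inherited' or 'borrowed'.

inherited

If inherited, *dahiryi would pass through all of Fenika's changes:
Fenika: *dahiryi > dahirzi > dairzi  (by unconditioned shift, h-loss)
If borrowed from Mishoar 'zahiryi' after the early changes, it would undergo only the recent ones:
  rule 4 (pre-nasal raising): no change (zahiryi)
  rule 5 (vowel merger): no change (zahiryi)
  ⇒ as a loan: zahiryi
Fenika 'dairzi' matches the inherited outcome exactly, so it is an inherited cognate, not a loan.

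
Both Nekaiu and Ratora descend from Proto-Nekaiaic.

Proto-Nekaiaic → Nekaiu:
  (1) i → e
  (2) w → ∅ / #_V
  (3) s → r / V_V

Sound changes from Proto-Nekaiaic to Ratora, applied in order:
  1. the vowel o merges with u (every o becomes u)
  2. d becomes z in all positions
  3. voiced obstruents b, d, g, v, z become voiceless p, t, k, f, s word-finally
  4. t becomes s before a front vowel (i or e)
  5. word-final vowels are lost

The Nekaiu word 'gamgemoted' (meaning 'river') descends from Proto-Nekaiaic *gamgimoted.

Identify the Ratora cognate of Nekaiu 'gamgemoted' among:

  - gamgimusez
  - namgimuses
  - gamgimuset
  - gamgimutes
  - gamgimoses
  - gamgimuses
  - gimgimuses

gamgimuses

Ratora: *gamgimoted > gamgimuted > gamgimutez > gamgimutes > gamgimuses  (by vowel merger, unconditioned shift, final devoicing, palatalisation)
The other candidates each miss or misapply at least one Ratora change.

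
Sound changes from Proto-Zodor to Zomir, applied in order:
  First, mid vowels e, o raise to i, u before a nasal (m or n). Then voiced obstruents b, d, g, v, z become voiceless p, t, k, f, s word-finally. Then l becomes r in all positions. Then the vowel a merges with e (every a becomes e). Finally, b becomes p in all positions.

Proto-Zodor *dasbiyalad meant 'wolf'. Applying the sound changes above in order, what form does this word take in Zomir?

Zomir: start from *dasbiyalad.
  rule 1: no change — dasbiyalad
  rule 2 (final devoicing): dasbiyalad → dasbiyalat
  rule 3 (unconditioned shift): dasbiyalat → dasbiyarat
  rule 4 (vowel merger): dasbiyarat → desbiyeret
  rule 5 (unconditioned shift): desbiyeret → despiyeret
  ⇒ Zomir despiyeret

despiyeret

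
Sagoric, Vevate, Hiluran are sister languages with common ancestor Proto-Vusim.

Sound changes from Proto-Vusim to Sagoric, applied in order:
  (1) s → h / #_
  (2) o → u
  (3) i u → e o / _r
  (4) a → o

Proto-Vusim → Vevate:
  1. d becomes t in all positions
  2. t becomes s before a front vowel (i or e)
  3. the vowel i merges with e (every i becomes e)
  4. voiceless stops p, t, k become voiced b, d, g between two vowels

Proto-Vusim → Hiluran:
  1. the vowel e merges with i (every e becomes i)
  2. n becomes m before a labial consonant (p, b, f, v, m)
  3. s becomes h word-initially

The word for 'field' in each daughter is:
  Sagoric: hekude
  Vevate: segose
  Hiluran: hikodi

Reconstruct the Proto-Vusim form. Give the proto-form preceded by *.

*sekode

Position 5: Sagoric has d, Vevate has s, Hiluran has d. Sagoric preserves d here (none of its changes turn any other segment into d), so the proto-segment is *d.
Position 1: Sagoric has h, Vevate has s, Hiluran has h. Taking the neighbouring segments as reconstructed: Sagoric h could go back to *s or *h; Vevate s could go back to *t or *d or *s; Hiluran h could go back to *s or *h — the one source consistent with every daughter is *s.
Verify the candidate proto-form against each daughter:
Sagoric: start from *sekode.
  rule 1 (debuccalisation): sekode → hekode
  rule 2 (vowel merger): hekode → hekude
  rule 3: no change — hekude
  rule 4: no change — hekude
  ⇒ Sagoric hekude
Vevate: *sekode > sekote > sekose > segose  (by unconditioned shift, palatalisation, intervocalic voicing)
Hiluran: *sekode
  sekode → sikodi   [vowel merger]
  sikodi (rule 2 does not apply)
  sikodi → hikodi   [debuccalisation]
  giving Hiluran hikodi.
No other proto-form is consistent with every reflex, so the reconstruction is *sekode.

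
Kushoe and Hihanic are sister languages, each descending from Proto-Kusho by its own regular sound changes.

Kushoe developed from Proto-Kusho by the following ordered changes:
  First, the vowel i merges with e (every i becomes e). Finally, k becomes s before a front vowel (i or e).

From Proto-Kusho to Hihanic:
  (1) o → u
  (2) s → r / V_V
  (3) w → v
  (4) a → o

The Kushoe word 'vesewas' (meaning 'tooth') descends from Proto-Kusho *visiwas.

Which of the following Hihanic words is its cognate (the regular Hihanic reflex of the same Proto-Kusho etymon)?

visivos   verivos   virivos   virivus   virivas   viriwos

Hihanic: start from *visiwas.
  rule 1: no change — visiwas
  rule 2 (rhotacism): visiwas → viriwas
  rule 3 (unconditioned shift): viriwas → virivas
  rule 4 (vowel merger): virivas → virivos
  ⇒ Hihanic virivos
Only 'virivos' matches the regular Hihanic development of *visiwas.

virivos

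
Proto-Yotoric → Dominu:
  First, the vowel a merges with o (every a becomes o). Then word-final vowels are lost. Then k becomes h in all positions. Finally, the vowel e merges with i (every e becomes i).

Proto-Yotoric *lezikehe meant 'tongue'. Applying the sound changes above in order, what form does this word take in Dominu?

Dominu: *lezikehe > lezikeh > leziheh > lizihih  (by apocope, unconditioned shift, vowel merger)

lizihih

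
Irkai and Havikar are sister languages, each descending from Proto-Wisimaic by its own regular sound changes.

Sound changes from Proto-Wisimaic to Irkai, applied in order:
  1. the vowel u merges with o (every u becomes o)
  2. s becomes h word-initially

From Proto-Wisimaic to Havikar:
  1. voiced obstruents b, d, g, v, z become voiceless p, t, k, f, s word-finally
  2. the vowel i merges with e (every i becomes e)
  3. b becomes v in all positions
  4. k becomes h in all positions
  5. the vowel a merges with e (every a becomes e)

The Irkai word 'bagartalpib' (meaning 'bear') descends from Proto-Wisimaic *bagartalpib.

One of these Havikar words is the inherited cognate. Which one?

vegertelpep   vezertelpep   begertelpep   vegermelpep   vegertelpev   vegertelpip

vegertelpep

Havikar: *bagartalpib > bagartalpip > bagartalpep > vagartalpep > vegertelpep  (by final devoicing, vowel merger, unconditioned shift, vowel merger)
The other candidates each miss or misapply at least one Havikar change.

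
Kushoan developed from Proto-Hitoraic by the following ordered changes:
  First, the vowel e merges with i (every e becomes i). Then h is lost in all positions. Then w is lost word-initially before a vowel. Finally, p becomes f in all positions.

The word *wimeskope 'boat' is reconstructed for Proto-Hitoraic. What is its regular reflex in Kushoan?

Kushoan: start from *wimeskope.
  rule 1 (vowel merger): wimeskope → wimiskopi
  rule 2: no change — wimiskopi
  rule 3 (glide loss): wimiskopi → imiskopi
  rule 4 (unconditioned shift): imiskopi → imiskofi
  ⇒ Kushoan imiskofi

imiskofi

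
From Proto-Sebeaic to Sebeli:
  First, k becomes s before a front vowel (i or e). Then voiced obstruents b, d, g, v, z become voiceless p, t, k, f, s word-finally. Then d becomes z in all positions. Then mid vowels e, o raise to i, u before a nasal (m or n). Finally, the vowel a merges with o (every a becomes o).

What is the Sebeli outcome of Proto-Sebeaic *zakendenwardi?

Sebeli: start from *zakendenwardi.
  rule 1 (palatalisation): zakendenwardi → zasendenwardi
  rule 2: no change — zasendenwardi
  rule 3 (unconditioned shift): zasendenwardi → zasenzenwarzi
  rule 4 (pre-nasal raising): zasenzenwarzi → zasinzinwarzi
  rule 5 (vowel merger): zasinzinwarzi → zosinzinworzi
  ⇒ Sebeli zosinzinworzi

zosinzinworzi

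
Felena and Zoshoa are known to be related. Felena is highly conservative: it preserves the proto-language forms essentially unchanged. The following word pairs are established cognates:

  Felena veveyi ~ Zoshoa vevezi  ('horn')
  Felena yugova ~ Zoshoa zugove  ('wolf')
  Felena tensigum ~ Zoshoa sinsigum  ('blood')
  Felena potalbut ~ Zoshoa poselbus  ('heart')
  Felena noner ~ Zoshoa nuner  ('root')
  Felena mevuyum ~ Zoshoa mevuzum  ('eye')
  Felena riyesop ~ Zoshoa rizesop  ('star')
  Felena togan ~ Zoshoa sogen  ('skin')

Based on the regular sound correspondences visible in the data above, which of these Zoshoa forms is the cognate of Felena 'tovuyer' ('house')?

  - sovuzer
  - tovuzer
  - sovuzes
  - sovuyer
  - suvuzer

togan ~ sogen — Felena t corresponds to Zoshoa s word-initially before a back vowel.
riyesop ~ rizesop — Felena y corresponds to Zoshoa z between vowels (before a front vowel).
Applying these to Felena 'tovuyer':
  tovuyer → sovuyer   (t→s word-initially before a back vowel)
  sovuyer → sovuzer   (y→z between vowels (before a front vowel))
So the Zoshoa cognate is 'sovuzer'.

sovuzer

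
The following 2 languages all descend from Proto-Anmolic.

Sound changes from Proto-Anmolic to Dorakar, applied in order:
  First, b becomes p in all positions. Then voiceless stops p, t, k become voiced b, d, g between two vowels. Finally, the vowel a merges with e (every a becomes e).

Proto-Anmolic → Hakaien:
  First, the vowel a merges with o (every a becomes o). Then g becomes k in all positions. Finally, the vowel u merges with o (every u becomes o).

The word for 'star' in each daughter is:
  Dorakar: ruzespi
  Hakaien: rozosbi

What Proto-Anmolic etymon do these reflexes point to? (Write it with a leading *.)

*ruzasbi

Position 6: Dorakar has p, Hakaien has b. Hakaien preserves b here (none of its changes turn any other segment into b), so the proto-segment is *b.
Position 2: Dorakar has u, Hakaien has o. Dorakar preserves u here (none of its changes turn any other segment into u), so the proto-segment is *u.
Position 4: Dorakar has e, Hakaien has o. Taking the neighbouring segments as reconstructed: Dorakar e could go back to *a or *e; Hakaien o could go back to *a or *o or *u — the one source consistent with every daughter is *a.
Continuing position by position gives *ruzasbi; check it forward:
Dorakar: *ruzasbi > ruzaspi > ruzespi  (by unconditioned shift, vowel merger)
Hakaien: *ruzasbi
  ruzasbi → ruzosbi   [vowel merger]
  ruzosbi (rule 2 does not apply)
  ruzosbi → rozosbi   [vowel merger]
  giving Hakaien rozosbi.
Only *ruzasbi yields all of Dorakar ruzespi, Hakaien rozosbi.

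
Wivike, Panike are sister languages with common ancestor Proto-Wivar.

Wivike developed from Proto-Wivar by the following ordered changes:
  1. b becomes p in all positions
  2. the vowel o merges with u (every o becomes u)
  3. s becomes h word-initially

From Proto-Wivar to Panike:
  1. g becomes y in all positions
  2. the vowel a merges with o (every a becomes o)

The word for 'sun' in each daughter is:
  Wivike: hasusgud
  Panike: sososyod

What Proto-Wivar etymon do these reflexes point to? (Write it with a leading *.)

*sasosgod

Position 7: Wivike has u, Panike has o. Taking the neighbouring segments as reconstructed: Wivike u could go back to *o or *u; Panike o could go back to *a or *o — the one source consistent with every daughter is *o.
Position 6: Wivike has g, Panike has y. Wivike preserves g here (none of its changes turn any other segment into g), so the proto-segment is *g.
Verify the candidate proto-form against each daughter:
Wivike: start from *sasosgod.
  rule 1: no change — sasosgod
  rule 2 (vowel merger): sasosgod → sasusgud
  rule 3 (debuccalisation): sasusgud → hasusgud
  ⇒ Wivike hasusgud
Panike: start from *sasosgod.
  rule 1 (unconditioned shift): sasosgod → sasosyod
  rule 2 (vowel merger): sasosyod → sososyod
  ⇒ Panike sososyod
No other proto-form is consistent with every reflex, so the reconstruction is *sasosgod.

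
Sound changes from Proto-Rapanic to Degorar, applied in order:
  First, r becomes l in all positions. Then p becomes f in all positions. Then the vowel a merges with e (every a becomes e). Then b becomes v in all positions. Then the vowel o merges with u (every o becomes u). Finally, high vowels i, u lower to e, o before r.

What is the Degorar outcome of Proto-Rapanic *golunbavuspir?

gulunvevusfil

Degorar: *golunbavuspir
  golunbavuspir → golunbavuspil   [unconditioned shift]
  golunbavuspil → golunbavusfil   [unconditioned shift]
  golunbavusfil → golunbevusfil   [vowel merger]
  golunbevusfil → golunvevusfil   [unconditioned shift]
  golunvevusfil → gulunvevusfil   [vowel merger]
  gulunvevusfil (rule 6 does not apply)
  giving Degorar gulunvevusfil.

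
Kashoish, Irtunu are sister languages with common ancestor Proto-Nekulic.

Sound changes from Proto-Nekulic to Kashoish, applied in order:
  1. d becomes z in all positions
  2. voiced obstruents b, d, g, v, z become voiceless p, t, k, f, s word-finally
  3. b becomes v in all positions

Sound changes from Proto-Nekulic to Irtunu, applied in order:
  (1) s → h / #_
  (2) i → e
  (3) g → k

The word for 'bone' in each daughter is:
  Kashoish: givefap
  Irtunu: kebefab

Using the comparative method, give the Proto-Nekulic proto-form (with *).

Position 3: Kashoish has v, Irtunu has b. Irtunu preserves b here (none of its changes turn any other segment into b), so the proto-segment is *b.
Position 1: Kashoish has g, Irtunu has k. Kashoish preserves g here (none of its changes turn any other segment into g), so the proto-segment is *g.
Continuing position by position gives *gibefab; check it forward:
Kashoish: *gibefab
  gibefab (rule 1 does not apply)
  gibefab → gibefap   [final devoicing]
  gibefap → givefap   [unconditioned shift]
  giving Kashoish givefap.
Irtunu: *gibefab > gebefab > kebefab  (by vowel merger, unconditioned shift)
No other proto-form is consistent with every reflex, so the reconstruction is *gibefab.

*gibefab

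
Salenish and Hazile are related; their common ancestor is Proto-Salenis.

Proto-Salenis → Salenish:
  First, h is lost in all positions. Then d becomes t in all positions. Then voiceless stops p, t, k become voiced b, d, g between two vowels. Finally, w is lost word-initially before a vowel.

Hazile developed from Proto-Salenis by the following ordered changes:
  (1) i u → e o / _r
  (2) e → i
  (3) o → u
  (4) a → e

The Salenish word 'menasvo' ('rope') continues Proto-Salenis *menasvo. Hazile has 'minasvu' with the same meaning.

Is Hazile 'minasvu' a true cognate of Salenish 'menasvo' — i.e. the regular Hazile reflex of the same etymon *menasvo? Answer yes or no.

no

Derive the expected Hazile reflex of *menasvo:
Hazile: *menasvo
  menasvo (rule 1 does not apply)
  menasvo → minasvo   [vowel merger]
  minasvo → minasvu   [vowel merger]
  minasvu → minesvu   [vowel merger]
  giving Hazile minesvu.
The regular Hazile reflex would be 'minesvu', but the attested form is 'minasvu'. The correspondence is irregular, so they are not cognates (the Hazile form has a different source).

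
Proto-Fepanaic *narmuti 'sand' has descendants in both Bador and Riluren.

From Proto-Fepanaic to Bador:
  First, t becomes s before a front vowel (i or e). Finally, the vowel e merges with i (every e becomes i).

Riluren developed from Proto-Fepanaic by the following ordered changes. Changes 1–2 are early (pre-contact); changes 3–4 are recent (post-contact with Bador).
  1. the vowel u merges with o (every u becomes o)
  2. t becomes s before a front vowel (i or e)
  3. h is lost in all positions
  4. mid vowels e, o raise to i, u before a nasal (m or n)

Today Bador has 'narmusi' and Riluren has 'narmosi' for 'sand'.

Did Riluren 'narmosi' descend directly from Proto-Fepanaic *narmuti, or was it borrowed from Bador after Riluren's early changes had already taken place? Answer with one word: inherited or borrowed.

inherited

If inherited, *narmuti would pass through all of Riluren's changes:
Riluren: *narmuti
  narmuti → narmoti   [vowel merger]
  narmoti → narmosi   [palatalisation]
  narmosi (rule 3 does not apply)
  narmosi (rule 4 does not apply)
  giving Riluren narmosi.
If borrowed from Bador 'narmusi' after the early changes, it would undergo only the recent ones:
  rule 3 (h-loss): no change (narmusi)
  rule 4 (pre-nasal raising): no change (narmusi)
  ⇒ as a loan: narmusi
Riluren 'narmosi' matches the inherited outcome exactly, so it is an inherited cognate, not a loan.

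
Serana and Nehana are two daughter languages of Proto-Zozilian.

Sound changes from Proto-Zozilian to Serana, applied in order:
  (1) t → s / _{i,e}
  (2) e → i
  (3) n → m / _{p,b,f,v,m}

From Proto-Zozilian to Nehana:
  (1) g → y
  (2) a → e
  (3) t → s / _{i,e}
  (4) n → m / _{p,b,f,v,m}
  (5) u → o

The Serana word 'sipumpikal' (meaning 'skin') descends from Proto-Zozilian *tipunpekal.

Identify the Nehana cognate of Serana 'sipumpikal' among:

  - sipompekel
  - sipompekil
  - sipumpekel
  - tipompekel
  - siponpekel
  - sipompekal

sipompekel

Nehana: *tipunpekal
  tipunpekal (rule 1 does not apply)
  tipunpekal → tipunpekel   [vowel merger]
  tipunpekel → sipunpekel   [palatalisation]
  sipunpekel → sipumpekel   [nasal place assimilation]
  sipumpekel → sipompekel   [vowel merger]
  giving Nehana sipompekel.
Only 'sipompekel' matches the regular Nehana development of *tipunpekal.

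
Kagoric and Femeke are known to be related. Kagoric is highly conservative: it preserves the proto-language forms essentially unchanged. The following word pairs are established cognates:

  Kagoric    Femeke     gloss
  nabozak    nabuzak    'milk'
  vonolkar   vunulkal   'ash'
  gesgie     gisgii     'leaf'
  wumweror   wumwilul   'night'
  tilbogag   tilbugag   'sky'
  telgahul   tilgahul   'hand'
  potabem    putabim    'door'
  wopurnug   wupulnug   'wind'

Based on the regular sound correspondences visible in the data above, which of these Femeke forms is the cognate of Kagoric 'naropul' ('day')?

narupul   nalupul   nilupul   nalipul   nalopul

nalupul

wumweror ~ wumwilul — Kagoric r corresponds to Femeke l between vowels (before a back vowel).
wopurnug ~ wupulnug — Kagoric o corresponds to Femeke u after a consonant, before a labial obstruent.
Applying these to Kagoric 'naropul':
  naropul → nalopul   (r→l between vowels (before a back vowel))
  nalopul → nalupul   (o→u after a consonant, before a labial obstruent)
So the Femeke cognate is 'nalupul'.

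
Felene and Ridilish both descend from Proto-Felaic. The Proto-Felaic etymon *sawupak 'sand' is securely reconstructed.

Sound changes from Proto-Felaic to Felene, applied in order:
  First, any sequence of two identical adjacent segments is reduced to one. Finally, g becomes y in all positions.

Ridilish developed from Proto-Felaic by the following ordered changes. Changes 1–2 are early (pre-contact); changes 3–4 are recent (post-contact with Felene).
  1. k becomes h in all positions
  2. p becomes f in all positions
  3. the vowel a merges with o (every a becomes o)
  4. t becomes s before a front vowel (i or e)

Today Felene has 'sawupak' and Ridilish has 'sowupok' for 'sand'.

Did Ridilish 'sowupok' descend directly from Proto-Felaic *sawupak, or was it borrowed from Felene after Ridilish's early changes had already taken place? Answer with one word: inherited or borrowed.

If inherited, *sawupak would pass through all of Ridilish's changes:
Ridilish: start from *sawupak.
  rule 1 (unconditioned shift): sawupak → sawupah
  rule 2 (unconditioned shift): sawupah → sawufah
  rule 3 (vowel merger): sawufah → sowufoh
  rule 4: no change — sowufoh
  ⇒ Ridilish sowufoh
If borrowed from Felene 'sawupak' after the early changes, it would undergo only the recent ones:
  rule 3 (vowel merger): sawupak → sowupok
  rule 4 (palatalisation): no change (sowupok)
  ⇒ as a loan: sowupok
Ridilish 'sowupok' matches the loan outcome 'sowupok', not the inherited 'sowufoh' — it skipped the early Ridilish changes, so it was borrowed from Felene.

borrowed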